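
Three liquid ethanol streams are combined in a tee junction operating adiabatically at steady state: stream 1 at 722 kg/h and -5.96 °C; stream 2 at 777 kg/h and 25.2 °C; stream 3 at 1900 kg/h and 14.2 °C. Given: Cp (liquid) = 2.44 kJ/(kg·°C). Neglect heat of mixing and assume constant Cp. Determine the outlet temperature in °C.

Energy balance with Q = 0: Σ ṁᵢCp,ᵢ(T_out − Tᵢ) = 0
Σ ṁᵢCp,ᵢTᵢ = 722×2.44×-5.96 + 777×2.44×25.2 + 1900×2.44×14.2 = 103110
Σ ṁᵢCp,ᵢ = 722×2.44 + 777×2.44 + 1900×2.44 = 8293.6
T_out = 103110 / 8293.6 = 12.432 °C

T_out = 12.4 °C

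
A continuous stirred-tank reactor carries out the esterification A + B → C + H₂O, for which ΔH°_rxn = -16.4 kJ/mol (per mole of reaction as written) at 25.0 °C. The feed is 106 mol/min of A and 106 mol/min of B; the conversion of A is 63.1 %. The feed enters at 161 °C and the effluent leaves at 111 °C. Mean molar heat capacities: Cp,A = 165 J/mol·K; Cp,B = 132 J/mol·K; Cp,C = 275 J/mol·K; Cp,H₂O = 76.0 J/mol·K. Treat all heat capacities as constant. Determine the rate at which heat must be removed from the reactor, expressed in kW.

Q_out = 39.3 kW

Extent of reaction ξ = 0.631 × 106 = 66.886 mol/min
Reaction term: ξ·ΔH°_rxn = 66.886 × -16.4 = -1096.9 kJ/min
Sensible, feed 161→25 °C: -4281.6 kJ/min
Outlet flows (mol/min): A 39.114, B 39.114, C 66.886, H₂O 66.886
Sensible, products 25→111 °C: 3018.1 kJ/min
Q = ΔH = -2360.4 kJ/min = -39.34 kW
Heat removed = 39.34 kW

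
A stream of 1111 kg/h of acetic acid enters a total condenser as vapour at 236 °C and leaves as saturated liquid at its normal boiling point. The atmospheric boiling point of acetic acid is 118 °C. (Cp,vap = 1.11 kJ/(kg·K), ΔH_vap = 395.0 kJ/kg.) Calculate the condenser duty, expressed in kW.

vapour 236→118 °C: -130.98 kJ/kg
condensation at 118 °C: -395 kJ/kg
Δh = -130.98 + -395 = -525.98 kJ/kg
Q = ṁ·Δh = 1111 kg/h × -525.98 kJ/kg = -584360 kJ/h
|Q| = 162.32 kW

Q_c = 162 kW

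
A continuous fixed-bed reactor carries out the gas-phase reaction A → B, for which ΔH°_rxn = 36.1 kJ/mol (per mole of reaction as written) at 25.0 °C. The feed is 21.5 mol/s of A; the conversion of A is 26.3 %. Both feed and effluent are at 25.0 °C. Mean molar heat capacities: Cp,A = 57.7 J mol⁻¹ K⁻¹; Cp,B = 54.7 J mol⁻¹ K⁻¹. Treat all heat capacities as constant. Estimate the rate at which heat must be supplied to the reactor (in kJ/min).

Q_in = 12200 kJ/min

Extent of reaction ξ = 0.263 × 21.5 = 5.6545 mol/s
Reaction term: ξ·ΔH°_rxn = 5.6545 × 36.1 = 204.13 kJ/s
Q = ΔH = 204.13 kJ/s = 204.13 kW
Heat supplied = 12248 kJ/min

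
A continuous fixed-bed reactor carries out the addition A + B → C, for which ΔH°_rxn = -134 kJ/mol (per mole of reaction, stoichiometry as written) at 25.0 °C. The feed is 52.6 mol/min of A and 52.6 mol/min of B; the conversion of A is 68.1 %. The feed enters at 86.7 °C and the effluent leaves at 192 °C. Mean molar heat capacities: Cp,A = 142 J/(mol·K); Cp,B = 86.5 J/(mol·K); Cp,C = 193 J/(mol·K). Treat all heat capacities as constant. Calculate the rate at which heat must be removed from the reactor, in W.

Q_out = 62400 W

Extent of reaction ξ = 0.681 × 52.6 = 35.821 mol/min
Reaction term: ξ·ΔH°_rxn = 35.821 × -134 = -4800 kJ/min
Sensible, feed 86.7→25 °C: -741.58 kJ/min
Outlet flows (mol/min): A 16.779, B 16.779, C 35.821
Sensible, products 25→192 °C: 1794.8 kJ/min
Q = ΔH = -3746.7 kJ/min = -62.445 kW
Heat removed = 62445 W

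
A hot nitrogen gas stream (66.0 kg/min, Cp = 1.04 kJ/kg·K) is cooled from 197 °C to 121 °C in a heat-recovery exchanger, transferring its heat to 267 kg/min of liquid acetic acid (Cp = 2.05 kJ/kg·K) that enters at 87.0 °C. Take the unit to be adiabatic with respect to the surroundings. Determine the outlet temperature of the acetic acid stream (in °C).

Heat released by hot stream: Q = 66.0 × 1.04 × (197 − 121) = 5216.6 kJ/min
Energy balance on cold side (adiabatic exchanger): Q = ṁ_c·Cp_c·(T_c,out − T_c,in)
T_c,out = 87.0 + 5216.6/(267 × 2.05) = 96.531 °C

T_c,out = 96.5 °C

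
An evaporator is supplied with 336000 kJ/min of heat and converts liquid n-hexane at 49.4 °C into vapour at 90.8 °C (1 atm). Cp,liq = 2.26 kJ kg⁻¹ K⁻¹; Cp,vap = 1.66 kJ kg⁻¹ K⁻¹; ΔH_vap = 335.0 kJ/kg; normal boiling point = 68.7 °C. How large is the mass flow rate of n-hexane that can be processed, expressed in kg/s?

Δh = 2.26×(68.7−49.4) + 335.0 + 1.66×(90.8−68.7) = 415.3 kJ/kg
Q = 336000 kJ/min = 5600 kJ/s = 5600 kJ/s
ṁ = Q/Δh = 5600 / 415.3 = 13.484 kg/s

ṁ = 13.5 kg/s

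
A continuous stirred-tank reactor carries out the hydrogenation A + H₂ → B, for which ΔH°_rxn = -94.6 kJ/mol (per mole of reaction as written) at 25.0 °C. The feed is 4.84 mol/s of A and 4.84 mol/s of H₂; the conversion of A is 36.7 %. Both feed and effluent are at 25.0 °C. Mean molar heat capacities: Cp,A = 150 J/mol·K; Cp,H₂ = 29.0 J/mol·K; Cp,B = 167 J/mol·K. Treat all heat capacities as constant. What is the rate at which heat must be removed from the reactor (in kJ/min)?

Extent of reaction ξ = 0.367 × 4.84 = 1.7763 mol/s
Reaction term: ξ·ΔH°_rxn = 1.7763 × -94.6 = -168.04 kJ/s
Q = ΔH = -168.04 kJ/s = -168.04 kW
Heat removed = 10082 kJ/min

Q_out = 10100 kJ/min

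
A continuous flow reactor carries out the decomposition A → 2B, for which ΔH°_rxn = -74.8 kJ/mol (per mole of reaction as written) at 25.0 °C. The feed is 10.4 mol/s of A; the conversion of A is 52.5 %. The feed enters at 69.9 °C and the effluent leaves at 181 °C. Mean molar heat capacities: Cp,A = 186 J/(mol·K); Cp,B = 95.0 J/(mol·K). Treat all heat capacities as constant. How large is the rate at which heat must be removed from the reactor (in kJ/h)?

Q_out = 684000 kJ/h

Extent of reaction ξ = 0.525 × 10.4 = 5.46 mol/s
Reaction term: ξ·ΔH°_rxn = 5.46 × -74.8 = -408.41 kJ/s
Sensible, feed 69.9→25 °C: -86.855 kJ/s
Outlet flows (mol/s): A 4.94, B 10.92
Sensible, products 25→181 °C: 305.17 kJ/s
Q = ΔH = -190.09 kJ/s = -190.09 kW
Heat removed = 684320 kJ/h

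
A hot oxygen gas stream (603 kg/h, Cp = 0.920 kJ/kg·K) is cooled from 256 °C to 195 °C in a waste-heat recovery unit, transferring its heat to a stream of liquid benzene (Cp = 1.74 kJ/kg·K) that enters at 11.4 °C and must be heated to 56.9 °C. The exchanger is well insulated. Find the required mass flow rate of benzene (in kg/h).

Heat released by hot stream: Q = 603 × 0.920 × (256 − 195) = 33840 kJ/h
Energy balance on cold side (adiabatic exchanger): Q = ṁ_c·Cp_c·(T_c,out − T_c,in)
ṁ_c = 33840 / [1.74 × (56.9 − 11.4)] = 427.44 kg/h

ṁ_c = 427 kg/h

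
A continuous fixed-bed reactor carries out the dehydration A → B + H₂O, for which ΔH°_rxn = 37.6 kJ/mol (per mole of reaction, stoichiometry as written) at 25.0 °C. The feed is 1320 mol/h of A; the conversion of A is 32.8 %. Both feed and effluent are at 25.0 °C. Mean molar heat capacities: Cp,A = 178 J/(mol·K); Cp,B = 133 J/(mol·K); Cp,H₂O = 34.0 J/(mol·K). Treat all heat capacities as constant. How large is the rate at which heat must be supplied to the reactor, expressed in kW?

Extent of reaction ξ = 0.328 × 1320 = 432.96 mol/h
Reaction term: ξ·ΔH°_rxn = 432.96 × 37.6 = 16279 kJ/h
Q = ΔH = 16279 kJ/h = 4.522 kW
Heat supplied = 4.522 kW

Q_in = 4.52 kW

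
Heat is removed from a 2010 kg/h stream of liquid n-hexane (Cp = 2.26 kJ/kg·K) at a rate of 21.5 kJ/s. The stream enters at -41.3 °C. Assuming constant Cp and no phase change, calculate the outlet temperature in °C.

Q = 21.5 kJ/s = 77400 kJ/h
ΔT = Q/(ṁ·Cp) = 77400/(2010×2.26) = 17.039 K
T_out = -41.3 − 17.039 = -58.339 °C

T_out = -58.3 °C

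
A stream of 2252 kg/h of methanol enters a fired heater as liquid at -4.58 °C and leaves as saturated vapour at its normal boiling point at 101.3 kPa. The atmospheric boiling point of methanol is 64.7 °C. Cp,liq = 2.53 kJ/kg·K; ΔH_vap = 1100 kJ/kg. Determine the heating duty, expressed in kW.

Q = 798 kW

liquid -4.58→64.7 °C: 175.28 kJ/kg
vaporisation at 64.7 °C: 1100 kJ/kg
Δh = 175.28 + 1100 = 1275.3 kJ/kg
Q = ṁ·Δh = 2252 kg/h × 1275.3 kJ/kg = 2.8719e+06 kJ/h
|Q| = 797.76 kW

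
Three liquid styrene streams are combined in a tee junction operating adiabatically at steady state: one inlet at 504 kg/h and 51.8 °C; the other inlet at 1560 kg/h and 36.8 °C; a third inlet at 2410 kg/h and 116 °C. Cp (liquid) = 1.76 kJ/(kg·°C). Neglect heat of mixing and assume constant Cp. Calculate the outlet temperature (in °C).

T_out = 81.2 °C

Adiabatic, steady state ⇒ Σ ṁᵢCp,ᵢ(T_out − Tᵢ) = 0
Σ ṁᵢCp,ᵢTᵢ = 504×1.76×51.8 + 1560×1.76×36.8 + 2410×1.76×116 = 639010
Σ ṁᵢCp,ᵢ = 504×1.76 + 1560×1.76 + 2410×1.76 = 7874.2
T_out = 639010 / 7874.2 = 81.152 °C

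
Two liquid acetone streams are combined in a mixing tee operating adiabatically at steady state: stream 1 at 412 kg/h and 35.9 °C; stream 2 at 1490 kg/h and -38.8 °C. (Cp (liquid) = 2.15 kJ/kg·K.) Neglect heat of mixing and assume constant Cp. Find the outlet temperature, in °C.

T_out = -22.6 °C

Adiabatic, steady state ⇒ Σ ṁᵢCp,ᵢ(T_out − Tᵢ) = 0
T_out = Σ ṁᵢCp,ᵢTᵢ / Σ ṁᵢCp,ᵢ
      = -92496 / 4089.3 = -22.619 °C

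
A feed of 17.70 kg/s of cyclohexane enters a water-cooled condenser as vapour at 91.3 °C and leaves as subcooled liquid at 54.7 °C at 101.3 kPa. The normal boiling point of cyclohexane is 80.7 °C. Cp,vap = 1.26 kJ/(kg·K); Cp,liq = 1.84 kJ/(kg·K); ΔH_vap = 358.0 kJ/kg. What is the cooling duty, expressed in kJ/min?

Q_c = 445000 kJ/min

vapour 91.3→80.7 °C: -13.356 kJ/kg
condensation at 80.7 °C: -358 kJ/kg
liquid 80.7→54.7 °C: -47.84 kJ/kg
Δh = -13.356 + -358 + -47.84 = -419.2 kJ/kg
Q = ṁ·Δh = 17.70 kg/s × -419.2 kJ/kg = -7419.8 kJ/s
|Q| = 7419.8 kW = 445190 kJ/min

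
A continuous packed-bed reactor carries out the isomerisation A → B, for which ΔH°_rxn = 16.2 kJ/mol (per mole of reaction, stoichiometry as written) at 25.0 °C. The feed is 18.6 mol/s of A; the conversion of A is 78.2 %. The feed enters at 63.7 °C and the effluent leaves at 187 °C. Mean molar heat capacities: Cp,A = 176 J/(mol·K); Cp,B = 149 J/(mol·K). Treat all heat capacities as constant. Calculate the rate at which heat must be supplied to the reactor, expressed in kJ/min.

Extent of reaction ξ = 0.782 × 18.6 = 14.545 mol/s
Reaction term: ξ·ΔH°_rxn = 14.545 × 16.2 = 235.63 kJ/s
Sensible, feed 63.7→25 °C: -126.69 kJ/s
Outlet flows (mol/s): A 4.0548, B 14.545
Sensible, products 25→187 °C: 466.7 kJ/s
Q = ΔH = 575.65 kJ/s = 575.65 kW
Heat supplied = 34539 kJ/min

Q_in = 34500 kJ/min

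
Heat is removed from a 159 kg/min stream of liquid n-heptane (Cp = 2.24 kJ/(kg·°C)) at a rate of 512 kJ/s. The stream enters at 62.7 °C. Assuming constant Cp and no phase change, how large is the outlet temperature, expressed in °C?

T_out = -23.6 °C

Q = 512 kJ/s = 30720 kJ/min
ΔT = Q/(ṁ·Cp) = 30720/(159×2.24) = 86.253 K
T_out = 62.7 − 86.253 = -23.553 °C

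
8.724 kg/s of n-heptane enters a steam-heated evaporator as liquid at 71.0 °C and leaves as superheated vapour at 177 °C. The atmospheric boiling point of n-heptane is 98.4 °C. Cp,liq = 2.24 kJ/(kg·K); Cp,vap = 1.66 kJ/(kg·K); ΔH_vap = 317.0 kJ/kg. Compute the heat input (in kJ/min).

Q = 266000 kJ/min

liquid 71.0→98.4 °C: 61.376 kJ/kg
vaporisation at 98.4 °C: 317 kJ/kg
vapour 98.4→177 °C: 130.48 kJ/kg
Δh = 61.376 + 317 + 130.48 = 508.85 kJ/kg
Q = ṁ·Δh = 8.724 kg/s × 508.85 kJ/kg = 4439.2 kJ/s
|Q| = 4439.2 kW = 266350 kJ/min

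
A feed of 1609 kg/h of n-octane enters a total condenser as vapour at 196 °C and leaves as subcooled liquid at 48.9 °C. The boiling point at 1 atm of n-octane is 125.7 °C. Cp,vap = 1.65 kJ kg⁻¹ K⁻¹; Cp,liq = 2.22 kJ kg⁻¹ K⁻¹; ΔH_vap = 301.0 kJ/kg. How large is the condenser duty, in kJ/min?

vapour 196→125.7 °C: -115.99 kJ/kg
condensation at 125.7 °C: -301 kJ/kg
liquid 125.7→48.9 °C: -170.5 kJ/kg
Δh = -115.99 + -301 + -170.5 = -587.49 kJ/kg
Q = ṁ·Δh = 1609 kg/h × -587.49 kJ/kg = -945270 kJ/h
|Q| = 262.58 kW = 15755 kJ/min

Q_c = 15800 kJ/min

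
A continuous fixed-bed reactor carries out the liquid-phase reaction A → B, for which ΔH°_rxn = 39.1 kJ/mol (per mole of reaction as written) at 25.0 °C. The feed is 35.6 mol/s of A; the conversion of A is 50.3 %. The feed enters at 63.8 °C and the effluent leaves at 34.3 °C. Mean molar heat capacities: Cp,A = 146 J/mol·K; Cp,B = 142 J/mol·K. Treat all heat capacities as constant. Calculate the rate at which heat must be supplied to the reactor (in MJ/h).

Q_in = 1970 MJ/h

Extent of reaction ξ = 0.503 × 35.6 = 17.907 mol/s
Reaction term: ξ·ΔH°_rxn = 17.907 × 39.1 = 700.16 kJ/s
Sensible, feed 63.8→25 °C: -201.67 kJ/s
Outlet flows (mol/s): A 17.693, B 17.907
Sensible, products 25→34.3 °C: 47.672 kJ/s
Q = ΔH = 546.16 kJ/s = 546.16 kW
Heat supplied = 1966.2 MJ/h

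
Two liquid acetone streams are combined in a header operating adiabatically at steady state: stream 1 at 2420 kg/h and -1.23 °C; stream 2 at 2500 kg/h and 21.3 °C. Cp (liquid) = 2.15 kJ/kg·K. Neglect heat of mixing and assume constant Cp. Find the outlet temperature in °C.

T_out = 10.2 °C

Energy balance with Q = 0: Σ ṁᵢCp,ᵢ(T_out − Tᵢ) = 0
Σ ṁᵢCp,ᵢTᵢ = 2420×2.15×-1.23 + 2500×2.15×21.3 = 108090
Σ ṁᵢCp,ᵢ = 2420×2.15 + 2500×2.15 = 10578
T_out = 108090 / 10578 = 10.218 °C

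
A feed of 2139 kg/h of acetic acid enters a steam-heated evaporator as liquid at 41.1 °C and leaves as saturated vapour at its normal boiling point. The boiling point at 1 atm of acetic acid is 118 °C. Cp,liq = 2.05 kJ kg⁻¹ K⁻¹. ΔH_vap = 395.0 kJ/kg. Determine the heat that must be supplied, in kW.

Q = 328 kW

liquid 41.1→118 °C: 157.65 kJ/kg
vaporisation at 118 °C: 395 kJ/kg
Δh = 157.65 + 395 = 552.64 kJ/kg
Q = ṁ·Δh = 2139 kg/h × 552.64 kJ/kg = 1.1821e+06 kJ/h
|Q| = 328.36 kW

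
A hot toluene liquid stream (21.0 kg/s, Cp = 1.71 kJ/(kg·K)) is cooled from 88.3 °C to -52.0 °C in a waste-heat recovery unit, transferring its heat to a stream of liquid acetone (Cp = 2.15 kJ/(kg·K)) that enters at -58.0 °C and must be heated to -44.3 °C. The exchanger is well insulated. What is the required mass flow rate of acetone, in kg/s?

Heat released by hot stream: Q = 21.0 × 1.71 × (88.3 − -52.0) = 5038.2 kJ/s
Energy balance on cold side (adiabatic exchanger): Q = ṁ_c·Cp_c·(T_c,out − T_c,in)
ṁ_c = 5038.2 / [2.15 × (-44.3 − -58.0)] = 171.05 kg/s

ṁ_c = 171 kg/s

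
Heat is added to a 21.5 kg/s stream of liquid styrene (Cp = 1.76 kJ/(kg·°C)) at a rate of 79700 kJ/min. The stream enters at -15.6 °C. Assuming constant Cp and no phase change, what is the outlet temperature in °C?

T_out = 19.5 °C

Q = 79700 kJ/min = 1328.3 kJ/s
ΔT = Q/(ṁ·Cp) = 1328.3/(21.5×1.76) = 35.104 K
T_out = -15.6 + 35.104 = 19.504 °C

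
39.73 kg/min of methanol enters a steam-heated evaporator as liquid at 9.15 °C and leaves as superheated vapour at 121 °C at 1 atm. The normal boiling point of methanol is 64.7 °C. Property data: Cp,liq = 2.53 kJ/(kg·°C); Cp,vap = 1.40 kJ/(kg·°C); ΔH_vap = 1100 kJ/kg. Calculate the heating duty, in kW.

liquid 9.15→64.7 °C: 140.54 kJ/kg
vaporisation at 64.7 °C: 1100 kJ/kg
vapour 64.7→121 °C: 78.82 kJ/kg
Δh = 140.54 + 1100 + 78.82 = 1319.4 kJ/kg
Q = ṁ·Δh = 39.73 kg/min × 1319.4 kJ/kg = 52418 kJ/min
|Q| = 873.64 kW

Q = 874 kW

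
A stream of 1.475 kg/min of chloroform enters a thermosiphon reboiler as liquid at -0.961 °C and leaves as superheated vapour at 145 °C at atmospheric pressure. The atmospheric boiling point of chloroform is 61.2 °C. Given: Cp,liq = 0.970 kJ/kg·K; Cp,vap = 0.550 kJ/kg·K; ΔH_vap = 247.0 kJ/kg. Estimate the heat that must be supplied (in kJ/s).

Q = 8.69 kJ/s

liquid -0.961→61.2 °C: 60.296 kJ/kg
vaporisation at 61.2 °C: 247 kJ/kg
vapour 61.2→145 °C: 46.09 kJ/kg
Δh = 60.296 + 247 + 46.09 = 353.39 kJ/kg
Q = ṁ·Δh = 1.475 kg/min × 353.39 kJ/kg = 521.24 kJ/min
|Q| = 8.6874 kW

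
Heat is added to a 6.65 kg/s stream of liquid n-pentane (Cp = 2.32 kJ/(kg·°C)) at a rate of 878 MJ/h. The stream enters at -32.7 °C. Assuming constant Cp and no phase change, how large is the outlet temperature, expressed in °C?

Q = 878 MJ/h = 243.89 kJ/s
ΔT = Q/(ṁ·Cp) = 243.89/(6.65×2.32) = 15.808 K
T_out = -32.7 + 15.808 = -16.892 °C

T_out = -16.9 °C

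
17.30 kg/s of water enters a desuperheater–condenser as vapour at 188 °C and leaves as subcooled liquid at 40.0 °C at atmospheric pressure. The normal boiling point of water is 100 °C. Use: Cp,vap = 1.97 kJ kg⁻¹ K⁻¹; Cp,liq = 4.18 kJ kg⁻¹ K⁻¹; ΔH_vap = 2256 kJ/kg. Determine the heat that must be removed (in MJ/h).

vapour 188→100 °C: -173.36 kJ/kg
condensation at 100 °C: -2256 kJ/kg
liquid 100→40.0 °C: -250.8 kJ/kg
Δh = -173.36 + -2256 + -250.8 = -2680.2 kJ/kg
Q = ṁ·Δh = 17.30 kg/s × -2680.2 kJ/kg = -46367 kJ/s
|Q| = 46367 kW = 166920 MJ/h

Q_c = 167000 MJ/h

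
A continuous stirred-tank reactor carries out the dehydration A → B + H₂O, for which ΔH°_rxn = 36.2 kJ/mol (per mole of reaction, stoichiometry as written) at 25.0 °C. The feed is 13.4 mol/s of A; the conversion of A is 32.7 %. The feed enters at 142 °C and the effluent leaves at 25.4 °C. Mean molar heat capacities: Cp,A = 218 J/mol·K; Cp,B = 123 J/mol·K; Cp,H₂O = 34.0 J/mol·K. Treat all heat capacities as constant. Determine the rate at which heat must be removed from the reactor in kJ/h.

Extent of reaction ξ = 0.327 × 13.4 = 4.3818 mol/s
Reaction term: ξ·ΔH°_rxn = 4.3818 × 36.2 = 158.62 kJ/s
Sensible, feed 142→25 °C: -341.78 kJ/s
Outlet flows (mol/s): A 9.0182, B 4.3818, H₂O 4.3818
Sensible, products 25→25.4 °C: 1.0616 kJ/s
Q = ΔH = -182.1 kJ/s = -182.1 kW
Heat removed = 655550 kJ/h

Q_out = 656000 kJ/h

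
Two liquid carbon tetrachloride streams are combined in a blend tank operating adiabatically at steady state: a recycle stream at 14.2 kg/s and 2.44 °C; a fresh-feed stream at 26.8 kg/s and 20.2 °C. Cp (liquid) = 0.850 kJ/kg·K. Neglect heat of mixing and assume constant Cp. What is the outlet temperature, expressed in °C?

No heat crosses the boundary, so H_out = H_in.
T_out = Σ ṁᵢCp,ᵢTᵢ / Σ ṁᵢCp,ᵢ
      = 489.61 / 34.85 = 14.049 °C

T_out = 14.0 °C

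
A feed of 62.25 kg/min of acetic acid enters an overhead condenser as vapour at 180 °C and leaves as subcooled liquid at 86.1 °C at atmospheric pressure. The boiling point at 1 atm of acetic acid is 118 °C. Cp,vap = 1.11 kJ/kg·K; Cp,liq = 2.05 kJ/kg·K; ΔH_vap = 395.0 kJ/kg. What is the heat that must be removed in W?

Q_c = 549000 W

vapour 180→118 °C: -68.82 kJ/kg
condensation at 118 °C: -395 kJ/kg
liquid 118→86.1 °C: -65.395 kJ/kg
Δh = -68.82 + -395 + -65.395 = -529.22 kJ/kg
Q = ṁ·Δh = 62.25 kg/min × -529.22 kJ/kg = -32944 kJ/min
|Q| = 549.06 kW = 549060 W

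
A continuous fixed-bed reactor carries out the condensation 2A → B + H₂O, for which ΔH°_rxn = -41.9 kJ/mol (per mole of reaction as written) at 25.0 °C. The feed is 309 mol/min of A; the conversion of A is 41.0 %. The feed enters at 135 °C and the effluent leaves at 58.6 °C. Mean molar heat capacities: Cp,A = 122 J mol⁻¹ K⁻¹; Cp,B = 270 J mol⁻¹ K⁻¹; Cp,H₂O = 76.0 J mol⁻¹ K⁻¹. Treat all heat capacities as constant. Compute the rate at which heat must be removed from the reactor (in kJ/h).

Extent of reaction ξ = 0.410 × 309 / 2 = 63.345 mol/min
Reaction term: ξ·ΔH°_rxn = 63.345 × -41.9 = -2654.2 kJ/min
Sensible, feed 135→25 °C: -4146.8 kJ/min
Outlet flows (mol/min): A 182.31, B 63.345, H₂O 63.345
Sensible, products 25→58.6 °C: 1483.7 kJ/min
Q = ΔH = -5317.2 kJ/min = -88.62 kW
Heat removed = 319030 kJ/h

Q_out = 319000 kJ/h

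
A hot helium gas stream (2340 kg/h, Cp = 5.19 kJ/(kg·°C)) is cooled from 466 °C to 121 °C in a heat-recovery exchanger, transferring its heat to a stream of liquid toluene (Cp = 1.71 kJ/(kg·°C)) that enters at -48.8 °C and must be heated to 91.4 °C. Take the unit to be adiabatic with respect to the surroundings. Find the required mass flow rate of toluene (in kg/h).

Heat released by hot stream: Q = 2340 × 5.19 × (466 − 121) = 4.1899e+06 kJ/h
Energy balance on cold side (adiabatic exchanger): Q = ṁ_c·Cp_c·(T_c,out − T_c,in)
ṁ_c = 4.1899e+06 / [1.71 × (91.4 − -48.8)] = 17477 kg/h

ṁ_c = 17500 kg/h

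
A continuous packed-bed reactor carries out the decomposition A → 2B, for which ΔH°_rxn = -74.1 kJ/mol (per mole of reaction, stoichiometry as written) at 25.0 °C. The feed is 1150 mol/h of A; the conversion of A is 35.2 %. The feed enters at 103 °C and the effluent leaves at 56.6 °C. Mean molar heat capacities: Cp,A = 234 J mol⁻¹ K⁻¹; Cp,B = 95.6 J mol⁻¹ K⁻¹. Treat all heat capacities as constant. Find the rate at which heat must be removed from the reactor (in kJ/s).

Extent of reaction ξ = 0.352 × 1150 = 404.8 mol/h
Reaction term: ξ·ΔH°_rxn = 404.8 × -74.1 = -29996 kJ/h
Sensible, feed 103→25 °C: -20990 kJ/h
Outlet flows (mol/h): A 745.2, B 809.6
Sensible, products 25→56.6 °C: 7956.1 kJ/h
Q = ΔH = -43029 kJ/h = -11.953 kW
Heat removed = 11.953 kJ/s

Q_out = 12.0 kJ/s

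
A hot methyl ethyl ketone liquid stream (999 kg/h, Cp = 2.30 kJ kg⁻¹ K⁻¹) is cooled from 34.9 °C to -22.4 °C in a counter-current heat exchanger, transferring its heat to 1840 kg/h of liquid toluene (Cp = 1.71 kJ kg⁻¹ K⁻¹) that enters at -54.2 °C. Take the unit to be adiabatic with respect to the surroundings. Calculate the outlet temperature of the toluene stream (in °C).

Heat released by hot stream: Q = 999 × 2.30 × (34.9 − -22.4) = 131660 kJ/h
Energy balance on cold side (adiabatic exchanger): Q = ṁ_c·Cp_c·(T_c,out − T_c,in)
T_c,out = -54.2 + 131660/(1840 × 1.71) = -12.356 °C

T_c,out = -12.4 °C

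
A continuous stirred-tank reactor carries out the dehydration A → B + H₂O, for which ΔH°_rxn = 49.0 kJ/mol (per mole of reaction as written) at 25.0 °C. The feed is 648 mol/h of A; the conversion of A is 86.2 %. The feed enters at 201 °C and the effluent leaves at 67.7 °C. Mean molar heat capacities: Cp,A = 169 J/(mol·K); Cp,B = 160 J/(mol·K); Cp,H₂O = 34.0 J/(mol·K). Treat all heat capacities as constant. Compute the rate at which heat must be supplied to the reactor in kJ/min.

Extent of reaction ξ = 0.862 × 648 = 558.58 mol/h
Reaction term: ξ·ΔH°_rxn = 558.58 × 49.0 = 27370 kJ/h
Sensible, feed 201→25 °C: -19274 kJ/h
Outlet flows (mol/h): A 89.424, B 558.58, H₂O 558.58
Sensible, products 25→67.7 °C: 5272.4 kJ/h
Q = ΔH = 13369 kJ/h = 3.7135 kW
Heat supplied = 222.81 kJ/min

Q_in = 223 kJ/min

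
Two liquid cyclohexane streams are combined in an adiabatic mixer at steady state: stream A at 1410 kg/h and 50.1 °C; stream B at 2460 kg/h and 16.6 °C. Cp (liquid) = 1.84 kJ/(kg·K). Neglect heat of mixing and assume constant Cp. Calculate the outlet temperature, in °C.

T_out = 28.8 °C

Energy balance with Q = 0: Σ ṁᵢCp,ᵢ(T_out − Tᵢ) = 0
T_out = Σ ṁᵢCp,ᵢTᵢ / Σ ṁᵢCp,ᵢ
      = 205120 / 7120.8 = 28.805 °C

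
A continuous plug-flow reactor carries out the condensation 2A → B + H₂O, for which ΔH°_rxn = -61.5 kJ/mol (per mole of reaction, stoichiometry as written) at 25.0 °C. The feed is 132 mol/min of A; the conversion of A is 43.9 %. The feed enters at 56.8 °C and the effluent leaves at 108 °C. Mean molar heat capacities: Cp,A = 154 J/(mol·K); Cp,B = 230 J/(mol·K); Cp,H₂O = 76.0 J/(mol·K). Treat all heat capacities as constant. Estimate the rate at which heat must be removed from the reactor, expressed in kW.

Q_out = 12.4 kW

Extent of reaction ξ = 0.439 × 132 / 2 = 28.974 mol/min
Reaction term: ξ·ΔH°_rxn = 28.974 × -61.5 = -1781.9 kJ/min
Sensible, feed 56.8→25 °C: -646.43 kJ/min
Outlet flows (mol/min): A 74.052, B 28.974, H₂O 28.974
Sensible, products 25→108 °C: 1682.4 kJ/min
Q = ΔH = -745.92 kJ/min = -12.432 kW
Heat removed = 12.432 kW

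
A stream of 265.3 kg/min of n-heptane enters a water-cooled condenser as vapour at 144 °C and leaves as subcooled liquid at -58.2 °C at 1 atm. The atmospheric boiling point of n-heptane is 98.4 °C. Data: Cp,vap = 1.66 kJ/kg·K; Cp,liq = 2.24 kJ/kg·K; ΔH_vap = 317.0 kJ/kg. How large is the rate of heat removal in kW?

vapour 144→98.4 °C: -75.696 kJ/kg
condensation at 98.4 °C: -317 kJ/kg
liquid 98.4→-58.2 °C: -350.78 kJ/kg
Δh = -75.696 + -317 + -350.78 = -743.48 kJ/kg
Q = ṁ·Δh = 265.3 kg/min × -743.48 kJ/kg = -197250 kJ/min
|Q| = 3287.4 kW

Q_c = 3290 kW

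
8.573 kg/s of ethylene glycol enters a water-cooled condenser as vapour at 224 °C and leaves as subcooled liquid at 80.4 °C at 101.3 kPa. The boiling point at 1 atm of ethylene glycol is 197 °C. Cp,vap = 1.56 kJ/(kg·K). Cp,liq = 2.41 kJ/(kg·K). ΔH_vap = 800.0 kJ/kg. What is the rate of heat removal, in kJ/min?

vapour 224→197 °C: -42.12 kJ/kg
condensation at 197 °C: -800 kJ/kg
liquid 197→80.4 °C: -281.01 kJ/kg
Δh = -42.12 + -800 + -281.01 = -1123.1 kJ/kg
Q = ṁ·Δh = 8.573 kg/s × -1123.1 kJ/kg = -9628.6 kJ/s
|Q| = 9628.6 kW = 577710 kJ/min

Q_c = 578000 kJ/min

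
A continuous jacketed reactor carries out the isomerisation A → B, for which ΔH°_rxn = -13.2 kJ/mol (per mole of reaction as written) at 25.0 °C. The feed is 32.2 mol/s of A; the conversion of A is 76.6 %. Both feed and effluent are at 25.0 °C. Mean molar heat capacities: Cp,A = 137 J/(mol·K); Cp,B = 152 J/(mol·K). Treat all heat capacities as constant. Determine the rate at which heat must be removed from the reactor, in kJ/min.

Q_out = 19500 kJ/min

Extent of reaction ξ = 0.766 × 32.2 = 24.665 mol/s
Reaction term: ξ·ΔH°_rxn = 24.665 × -13.2 = -325.58 kJ/s
Q = ΔH = -325.58 kJ/s = -325.58 kW
Heat removed = 19535 kJ/min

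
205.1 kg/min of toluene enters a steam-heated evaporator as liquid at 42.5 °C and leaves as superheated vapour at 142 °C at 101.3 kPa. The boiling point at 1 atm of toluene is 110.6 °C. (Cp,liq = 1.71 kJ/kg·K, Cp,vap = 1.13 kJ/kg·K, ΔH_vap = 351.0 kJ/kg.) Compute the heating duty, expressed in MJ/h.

liquid 42.5→110.6 °C: 116.45 kJ/kg
vaporisation at 110.6 °C: 351 kJ/kg
vapour 110.6→142 °C: 35.482 kJ/kg
Δh = 116.45 + 351 + 35.482 = 502.93 kJ/kg
Q = ṁ·Δh = 205.1 kg/min × 502.93 kJ/kg = 103150 kJ/min
|Q| = 1719.2 kW = 6189.1 MJ/h

Q = 6190 MJ/h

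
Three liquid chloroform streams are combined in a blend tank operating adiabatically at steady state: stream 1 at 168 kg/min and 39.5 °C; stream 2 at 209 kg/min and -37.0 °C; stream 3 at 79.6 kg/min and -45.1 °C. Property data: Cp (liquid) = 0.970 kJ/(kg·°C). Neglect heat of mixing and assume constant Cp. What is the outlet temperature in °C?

Energy balance with Q = 0: Σ ṁᵢCp,ᵢ(T_out − Tᵢ) = 0
Σ ṁᵢCp,ᵢTᵢ = 168×0.970×39.5 + 209×0.970×-37.0 + 79.6×0.970×-45.1 = -4546.4
Σ ṁᵢCp,ᵢ = 168×0.970 + 209×0.970 + 79.6×0.970 = 442.9
T_out = -4546.4 / 442.9 = -10.265 °C

T_out = -10.3 °C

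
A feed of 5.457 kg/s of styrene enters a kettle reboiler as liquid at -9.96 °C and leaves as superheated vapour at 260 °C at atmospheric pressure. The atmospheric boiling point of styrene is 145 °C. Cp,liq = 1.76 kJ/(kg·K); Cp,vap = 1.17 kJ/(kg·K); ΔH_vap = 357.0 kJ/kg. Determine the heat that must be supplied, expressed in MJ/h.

liquid -9.96→145 °C: 272.73 kJ/kg
vaporisation at 145 °C: 357 kJ/kg
vapour 145→260 °C: 134.55 kJ/kg
Δh = 272.73 + 357 + 134.55 = 764.28 kJ/kg
Q = ṁ·Δh = 5.457 kg/s × 764.28 kJ/kg = 4170.7 kJ/s
|Q| = 4170.7 kW = 15014 MJ/h

Q = 15000 MJ/h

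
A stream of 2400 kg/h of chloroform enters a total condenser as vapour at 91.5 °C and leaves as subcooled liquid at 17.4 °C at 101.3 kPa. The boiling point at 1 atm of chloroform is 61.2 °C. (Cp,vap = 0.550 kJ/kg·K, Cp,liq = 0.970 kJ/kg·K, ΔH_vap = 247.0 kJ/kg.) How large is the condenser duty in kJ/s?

vapour 91.5→61.2 °C: -16.665 kJ/kg
condensation at 61.2 °C: -247 kJ/kg
liquid 61.2→17.4 °C: -42.486 kJ/kg
Δh = -16.665 + -247 + -42.486 = -306.15 kJ/kg
Q = ṁ·Δh = 2400 kg/h × -306.15 kJ/kg = -734760 kJ/h
|Q| = 204.1 kW

Q_c = 204 kJ/s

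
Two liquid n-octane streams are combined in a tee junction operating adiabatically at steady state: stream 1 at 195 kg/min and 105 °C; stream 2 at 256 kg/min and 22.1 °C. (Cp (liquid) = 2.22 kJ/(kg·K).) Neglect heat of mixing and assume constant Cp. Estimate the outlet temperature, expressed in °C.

Adiabatic, steady state ⇒ Σ ṁᵢCp,ᵢ(T_out − Tᵢ) = 0
Σ ṁᵢCp,ᵢTᵢ = 195×2.22×105 + 256×2.22×22.1 = 58014
Σ ṁᵢCp,ᵢ = 195×2.22 + 256×2.22 = 1001.2
T_out = 58014 / 1001.2 = 57.944 °C

T_out = 57.9 °C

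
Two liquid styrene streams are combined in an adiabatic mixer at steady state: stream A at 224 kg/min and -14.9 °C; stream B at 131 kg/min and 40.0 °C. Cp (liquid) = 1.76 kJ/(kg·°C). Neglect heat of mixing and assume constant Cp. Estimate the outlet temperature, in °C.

No heat crosses the boundary, so H_out = H_in.
Σ ṁᵢCp,ᵢTᵢ = 224×1.76×-14.9 + 131×1.76×40.0 = 3348.2
Σ ṁᵢCp,ᵢ = 224×1.76 + 131×1.76 = 624.8
T_out = 3348.2 / 624.8 = 5.3589 °C

T_out = 5.36 °C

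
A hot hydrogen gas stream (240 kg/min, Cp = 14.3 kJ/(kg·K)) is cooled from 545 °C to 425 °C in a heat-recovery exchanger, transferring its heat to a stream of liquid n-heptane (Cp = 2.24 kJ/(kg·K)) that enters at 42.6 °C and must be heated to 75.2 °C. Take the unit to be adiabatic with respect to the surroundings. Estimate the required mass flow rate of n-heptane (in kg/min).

ṁ_c = 5640 kg/min

Heat released by hot stream: Q = 240 × 14.3 × (545 − 425) = 411840 kJ/min
Energy balance on cold side (adiabatic exchanger): Q = ṁ_c·Cp_c·(T_c,out − T_c,in)
ṁ_c = 411840 / [2.24 × (75.2 − 42.6)] = 5639.8 kg/min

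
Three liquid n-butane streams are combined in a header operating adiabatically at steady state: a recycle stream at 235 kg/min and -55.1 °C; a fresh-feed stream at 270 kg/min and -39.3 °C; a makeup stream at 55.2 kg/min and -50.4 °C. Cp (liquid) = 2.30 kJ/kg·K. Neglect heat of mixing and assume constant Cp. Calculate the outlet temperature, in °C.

T_out = -47.0 °C

No heat crosses the boundary, so H_out = H_in.
Σ ṁᵢCp,ᵢTᵢ = 235×2.30×-55.1 + 270×2.30×-39.3 + 55.2×2.30×-50.4 = -60586
Σ ṁᵢCp,ᵢ = 235×2.30 + 270×2.30 + 55.2×2.30 = 1288.5
T_out = -60586 / 1288.5 = -47.022 °C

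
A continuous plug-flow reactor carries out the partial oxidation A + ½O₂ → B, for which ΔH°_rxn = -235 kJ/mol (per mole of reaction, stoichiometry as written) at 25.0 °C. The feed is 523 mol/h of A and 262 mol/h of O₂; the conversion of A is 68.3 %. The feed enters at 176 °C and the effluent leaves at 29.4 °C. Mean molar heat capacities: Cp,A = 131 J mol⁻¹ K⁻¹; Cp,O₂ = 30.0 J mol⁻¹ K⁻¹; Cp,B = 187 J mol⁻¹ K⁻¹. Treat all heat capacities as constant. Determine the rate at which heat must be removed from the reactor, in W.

Q_out = 26400 W

Extent of reaction ξ = 0.683 × 523 = 357.21 mol/h
Reaction term: ξ·ΔH°_rxn = 357.21 × -235 = -83944 kJ/h
Sensible, feed 176→25 °C: -11532 kJ/h
Outlet flows (mol/h): A 165.79, O₂ 83.395, B 357.21
Sensible, products 25→29.4 °C: 400.48 kJ/h
Q = ΔH = -95076 kJ/h = -26.41 kW
Heat removed = 26410 W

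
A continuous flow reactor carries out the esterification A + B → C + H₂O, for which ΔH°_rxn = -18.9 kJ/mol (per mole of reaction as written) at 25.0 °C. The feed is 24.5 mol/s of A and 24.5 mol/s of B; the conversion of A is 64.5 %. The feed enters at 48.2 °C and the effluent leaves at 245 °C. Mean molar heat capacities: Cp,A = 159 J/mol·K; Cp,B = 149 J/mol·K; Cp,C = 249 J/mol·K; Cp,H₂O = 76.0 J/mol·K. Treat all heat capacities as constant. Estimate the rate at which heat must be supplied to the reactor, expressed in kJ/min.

Extent of reaction ξ = 0.645 × 24.5 = 15.803 mol/s
Reaction term: ξ·ΔH°_rxn = 15.803 × -18.9 = -298.67 kJ/s
Sensible, feed 48.2→25 °C: -175.07 kJ/s
Outlet flows (mol/s): A 8.6975, B 8.6975, C 15.803, H₂O 15.803
Sensible, products 25→245 °C: 1719.2 kJ/s
Q = ΔH = 1245.5 kJ/s = 1245.5 kW
Heat supplied = 74729 kJ/min

Q_in = 74700 kJ/min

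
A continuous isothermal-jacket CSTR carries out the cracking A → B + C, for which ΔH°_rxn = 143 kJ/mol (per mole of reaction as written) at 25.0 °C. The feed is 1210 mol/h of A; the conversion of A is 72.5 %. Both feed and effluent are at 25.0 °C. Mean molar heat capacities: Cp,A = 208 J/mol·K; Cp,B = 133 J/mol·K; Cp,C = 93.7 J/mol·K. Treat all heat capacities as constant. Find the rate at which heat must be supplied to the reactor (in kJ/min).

Q_in = 2090 kJ/min

Extent of reaction ξ = 0.725 × 1210 = 877.25 mol/h
Reaction term: ξ·ΔH°_rxn = 877.25 × 143 = 125450 kJ/h
Q = ΔH = 125450 kJ/h = 34.846 kW
Heat supplied = 2090.8 kJ/min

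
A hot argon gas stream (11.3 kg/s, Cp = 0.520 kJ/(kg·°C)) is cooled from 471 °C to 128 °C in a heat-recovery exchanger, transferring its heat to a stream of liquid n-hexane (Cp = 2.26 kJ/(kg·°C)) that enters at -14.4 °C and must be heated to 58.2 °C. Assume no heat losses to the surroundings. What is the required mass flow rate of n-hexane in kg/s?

ṁ_c = 12.3 kg/s

Heat released by hot stream: Q = 11.3 × 0.520 × (471 − 128) = 2015.5 kJ/s
Energy balance on cold side (adiabatic exchanger): Q = ṁ_c·Cp_c·(T_c,out − T_c,in)
ṁ_c = 2015.5 / [2.26 × (58.2 − -14.4)] = 12.284 kg/s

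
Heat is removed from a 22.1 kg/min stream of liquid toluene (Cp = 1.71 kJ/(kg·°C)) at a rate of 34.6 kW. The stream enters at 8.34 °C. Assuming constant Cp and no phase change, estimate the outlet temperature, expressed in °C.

Q = 34.6 kW = 2076 kJ/min
ΔT = Q/(ṁ·Cp) = 2076/(22.1×1.71) = 54.934 K
T_out = 8.34 − 54.934 = -46.594 °C

T_out = -46.6 °C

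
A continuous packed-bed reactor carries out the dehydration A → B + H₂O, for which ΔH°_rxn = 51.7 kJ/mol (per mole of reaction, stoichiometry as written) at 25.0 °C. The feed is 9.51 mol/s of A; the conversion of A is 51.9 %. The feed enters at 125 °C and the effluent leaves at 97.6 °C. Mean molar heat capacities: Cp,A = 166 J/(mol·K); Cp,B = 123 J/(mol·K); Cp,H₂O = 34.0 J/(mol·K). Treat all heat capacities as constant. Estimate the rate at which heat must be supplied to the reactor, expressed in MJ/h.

Q_in = 751 MJ/h

Extent of reaction ξ = 0.519 × 9.51 = 4.9357 mol/s
Reaction term: ξ·ΔH°_rxn = 4.9357 × 51.7 = 255.18 kJ/s
Sensible, feed 125→25 °C: -157.87 kJ/s
Outlet flows (mol/s): A 4.5743, B 4.9357, H₂O 4.9357
Sensible, products 25→97.6 °C: 111.39 kJ/s
Q = ΔH = 208.69 kJ/s = 208.69 kW
Heat supplied = 751.3 MJ/h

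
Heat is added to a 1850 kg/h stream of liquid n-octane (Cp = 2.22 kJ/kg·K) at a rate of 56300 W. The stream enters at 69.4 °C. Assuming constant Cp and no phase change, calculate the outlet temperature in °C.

T_out = 119 °C

Q = 56300 W = 202680 kJ/h
ΔT = Q/(ṁ·Cp) = 202680/(1850×2.22) = 49.35 K
T_out = 69.4 + 49.35 = 118.75 °C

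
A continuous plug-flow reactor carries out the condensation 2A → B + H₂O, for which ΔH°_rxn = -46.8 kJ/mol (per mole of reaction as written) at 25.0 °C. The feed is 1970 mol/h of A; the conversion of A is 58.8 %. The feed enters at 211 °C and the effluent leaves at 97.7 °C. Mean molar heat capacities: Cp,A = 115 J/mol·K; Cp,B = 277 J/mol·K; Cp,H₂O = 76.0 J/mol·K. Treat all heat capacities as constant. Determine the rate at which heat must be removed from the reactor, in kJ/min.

Q_out = 793 kJ/min

Extent of reaction ξ = 0.588 × 1970 / 2 = 579.18 mol/h
Reaction term: ξ·ΔH°_rxn = 579.18 × -46.8 = -27106 kJ/h
Sensible, feed 211→25 °C: -42138 kJ/h
Outlet flows (mol/h): A 811.64, B 579.18, H₂O 579.18
Sensible, products 25→97.7 °C: 21649 kJ/h
Q = ΔH = -47595 kJ/h = -13.221 kW
Heat removed = 793.24 kJ/min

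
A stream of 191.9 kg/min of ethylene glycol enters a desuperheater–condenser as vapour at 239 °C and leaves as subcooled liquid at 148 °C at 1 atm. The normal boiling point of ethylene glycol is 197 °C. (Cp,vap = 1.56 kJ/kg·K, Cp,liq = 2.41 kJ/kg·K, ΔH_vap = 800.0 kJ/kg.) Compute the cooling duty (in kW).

Q_c = 3150 kW

vapour 239→197 °C: -65.52 kJ/kg
condensation at 197 °C: -800 kJ/kg
liquid 197→148 °C: -118.09 kJ/kg
Δh = -65.52 + -800 + -118.09 = -983.61 kJ/kg
Q = ṁ·Δh = 191.9 kg/min × -983.61 kJ/kg = -188750 kJ/min
|Q| = 3145.9 kW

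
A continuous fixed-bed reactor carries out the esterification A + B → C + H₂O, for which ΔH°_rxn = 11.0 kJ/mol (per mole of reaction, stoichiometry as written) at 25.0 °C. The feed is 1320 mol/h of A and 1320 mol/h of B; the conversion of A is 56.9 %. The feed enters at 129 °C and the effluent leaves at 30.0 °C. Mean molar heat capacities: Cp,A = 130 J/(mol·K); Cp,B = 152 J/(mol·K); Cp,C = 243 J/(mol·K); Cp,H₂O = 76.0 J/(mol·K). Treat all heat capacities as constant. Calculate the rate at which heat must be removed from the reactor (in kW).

Extent of reaction ξ = 0.569 × 1320 = 751.08 mol/h
Reaction term: ξ·ΔH°_rxn = 751.08 × 11.0 = 8261.9 kJ/h
Sensible, feed 129→25 °C: -38713 kJ/h
Outlet flows (mol/h): A 568.92, B 568.92, C 751.08, H₂O 751.08
Sensible, products 25→30.0 °C: 2000.1 kJ/h
Q = ΔH = -28451 kJ/h = -7.903 kW
Heat removed = 7.903 kW

Q_out = 7.90 kW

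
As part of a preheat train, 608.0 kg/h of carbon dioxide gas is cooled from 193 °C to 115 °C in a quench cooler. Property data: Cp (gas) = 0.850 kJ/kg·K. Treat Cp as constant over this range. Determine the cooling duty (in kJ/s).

Q_c = 11.2 kJ/s

Q = ṁ·Cp·ΔT = 608.0 × 0.850 × (115 − 193) = -40310 kJ/h
Converting: 40310 / 3600 s = 11.197 kW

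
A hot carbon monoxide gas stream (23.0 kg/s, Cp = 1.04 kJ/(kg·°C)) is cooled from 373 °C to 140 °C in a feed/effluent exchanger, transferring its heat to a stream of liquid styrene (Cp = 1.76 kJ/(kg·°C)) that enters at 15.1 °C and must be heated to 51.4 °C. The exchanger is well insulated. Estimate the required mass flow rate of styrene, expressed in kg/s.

Heat released by hot stream: Q = 23.0 × 1.04 × (373 − 140) = 5573.4 kJ/s
Energy balance on cold side (adiabatic exchanger): Q = ṁ_c·Cp_c·(T_c,out − T_c,in)
ṁ_c = 5573.4 / [1.76 × (51.4 − 15.1)] = 87.236 kg/s

ṁ_c = 87.2 kg/s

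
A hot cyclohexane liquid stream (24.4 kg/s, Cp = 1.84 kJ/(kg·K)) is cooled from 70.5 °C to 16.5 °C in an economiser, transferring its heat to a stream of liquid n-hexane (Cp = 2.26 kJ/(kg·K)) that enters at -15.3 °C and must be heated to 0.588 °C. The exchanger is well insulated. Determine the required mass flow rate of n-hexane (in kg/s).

Heat released by hot stream: Q = 24.4 × 1.84 × (70.5 − 16.5) = 2424.4 kJ/s
Energy balance on cold side (adiabatic exchanger): Q = ṁ_c·Cp_c·(T_c,out − T_c,in)
ṁ_c = 2424.4 / [2.26 × (0.588 − -15.3)] = 67.519 kg/s

ṁ_c = 67.5 kg/s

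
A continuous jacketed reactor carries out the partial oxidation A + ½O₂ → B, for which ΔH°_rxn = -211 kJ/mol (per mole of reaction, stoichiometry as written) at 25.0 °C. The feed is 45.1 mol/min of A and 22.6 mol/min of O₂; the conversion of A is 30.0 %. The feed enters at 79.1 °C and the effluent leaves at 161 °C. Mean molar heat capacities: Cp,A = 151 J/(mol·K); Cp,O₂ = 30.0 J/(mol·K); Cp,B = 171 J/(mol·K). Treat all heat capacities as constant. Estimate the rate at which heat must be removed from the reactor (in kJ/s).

Q_out = 37.2 kJ/s

Extent of reaction ξ = 0.300 × 45.1 = 13.53 mol/min
Reaction term: ξ·ΔH°_rxn = 13.53 × -211 = -2854.8 kJ/min
Sensible, feed 79.1→25 °C: -405.11 kJ/min
Outlet flows (mol/min): A 31.57, O₂ 15.835, B 13.53
Sensible, products 25→161 °C: 1027.6 kJ/min
Q = ΔH = -2232.4 kJ/min = -37.206 kW
Heat removed = 37.206 kJ/s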